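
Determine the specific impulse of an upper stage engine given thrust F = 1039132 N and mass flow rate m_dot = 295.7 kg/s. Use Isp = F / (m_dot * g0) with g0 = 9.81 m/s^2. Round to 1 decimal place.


Step 1: m_dot * g0 = 295.7 * 9.81 = 2900.82
Step 2: Isp = 1039132 / 2900.82 = 358.2 s

358.2


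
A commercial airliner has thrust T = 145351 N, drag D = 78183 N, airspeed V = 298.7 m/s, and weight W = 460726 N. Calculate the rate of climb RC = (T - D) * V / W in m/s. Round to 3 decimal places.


Step 1: Excess thrust = T - D = 145351 - 78183 = 67168 N
Step 2: Excess power = 67168 * 298.7 = 20063081.6 W
Step 3: RC = 20063081.6 / 460726 = 43.547 m/s

43.547


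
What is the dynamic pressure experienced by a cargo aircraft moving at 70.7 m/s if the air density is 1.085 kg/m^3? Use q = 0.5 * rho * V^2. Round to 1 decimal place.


Step 1: V^2 = 70.7^2 = 4998.49
Step 2: q = 0.5 * 1.085 * 4998.49
Step 3: q = 2711.7 Pa

2711.7


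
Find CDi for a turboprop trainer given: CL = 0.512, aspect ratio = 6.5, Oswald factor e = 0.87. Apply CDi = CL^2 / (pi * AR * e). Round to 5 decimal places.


Step 1: CL^2 = 0.512^2 = 0.262144
Step 2: pi * AR * e = 3.14159 * 6.5 * 0.87 = 17.765706
Step 3: CDi = 0.262144 / 17.765706 = 0.01476

0.01476


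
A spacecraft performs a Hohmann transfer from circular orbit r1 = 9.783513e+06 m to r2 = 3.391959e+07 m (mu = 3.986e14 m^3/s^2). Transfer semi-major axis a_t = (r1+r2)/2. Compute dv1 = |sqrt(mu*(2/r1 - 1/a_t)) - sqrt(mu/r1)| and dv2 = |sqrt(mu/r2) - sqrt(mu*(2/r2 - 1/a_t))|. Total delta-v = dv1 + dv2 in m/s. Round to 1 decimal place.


Step 1: Transfer semi-major axis a_t = (9.783513e+06 + 3.391959e+07) / 2 = 2.185155e+07 m
Step 2: v1 (circular at r1) = sqrt(mu/r1) = 6382.95 m/s
Step 3: v_t1 = sqrt(mu*(2/r1 - 1/a_t)) = 7952.53 m/s
Step 4: dv1 = |7952.53 - 6382.95| = 1569.58 m/s
Step 5: v2 (circular at r2) = 3428.02 m/s, v_t2 = 2293.77 m/s
Step 6: dv2 = |3428.02 - 2293.77| = 1134.25 m/s
Step 7: Total delta-v = 1569.58 + 1134.25 = 2703.8 m/s

2703.8


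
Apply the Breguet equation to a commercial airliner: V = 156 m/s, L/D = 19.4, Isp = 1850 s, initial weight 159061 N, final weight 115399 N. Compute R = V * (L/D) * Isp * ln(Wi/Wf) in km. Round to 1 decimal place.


Step 1: Coefficient = V * (L/D) * Isp = 156 * 19.4 * 1850 = 5598840.0 m
Step 2: Wi/Wf = 159061 / 115399 = 1.378357
Step 3: ln(1.378357) = 0.320892
Step 4: R = 5598840.0 * 0.320892 = 1796623.5 m = 1796.6 km

1796.6


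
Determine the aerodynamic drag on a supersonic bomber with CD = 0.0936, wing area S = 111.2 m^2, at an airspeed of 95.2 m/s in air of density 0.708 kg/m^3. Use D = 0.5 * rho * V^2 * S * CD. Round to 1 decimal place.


Step 1: Dynamic pressure q = 0.5 * 0.708 * 95.2^2 = 3208.3162 Pa
Step 2: Drag D = q * S * CD = 3208.3162 * 111.2 * 0.0936
Step 3: D = 33393.2 N

33393.2


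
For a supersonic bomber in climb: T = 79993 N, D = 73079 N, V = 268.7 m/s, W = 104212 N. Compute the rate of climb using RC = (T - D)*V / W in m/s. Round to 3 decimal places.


Step 1: Excess thrust = T - D = 79993 - 73079 = 6914 N
Step 2: Excess power = 6914 * 268.7 = 1857791.8 W
Step 3: RC = 1857791.8 / 104212 = 17.827 m/s

17.827


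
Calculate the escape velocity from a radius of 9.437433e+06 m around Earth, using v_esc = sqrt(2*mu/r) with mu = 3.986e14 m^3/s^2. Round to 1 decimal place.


Step 1: 2*mu/r = 2 * 3.986e14 / 9.437433e+06 = 84472122.8749
Step 2: v_esc = sqrt(84472122.8749) = 9190.9 m/s

9190.9


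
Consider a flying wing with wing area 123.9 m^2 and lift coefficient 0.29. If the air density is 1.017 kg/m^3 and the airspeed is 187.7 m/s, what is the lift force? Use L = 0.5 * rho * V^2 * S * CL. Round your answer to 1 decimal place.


Step 1: Calculate dynamic pressure q = 0.5 * 1.017 * 187.7^2 = 0.5 * 1.017 * 35231.29 = 17915.111 Pa
Step 2: Multiply by wing area and lift coefficient: L = 17915.111 * 123.9 * 0.29
Step 3: L = 2219682.2486 * 0.29 = 643707.9 N

643707.9


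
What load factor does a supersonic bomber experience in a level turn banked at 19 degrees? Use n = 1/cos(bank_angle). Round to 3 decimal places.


Step 1: Convert 19 degrees to radians = 0.331613
Step 2: cos(19 deg) = 0.945519
Step 3: n = 1 / 0.945519 = 1.058

1.058


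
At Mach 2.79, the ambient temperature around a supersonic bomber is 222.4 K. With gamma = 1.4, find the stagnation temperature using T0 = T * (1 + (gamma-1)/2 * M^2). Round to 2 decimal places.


Step 1: (gamma-1)/2 = 0.2
Step 2: M^2 = 7.7841
Step 3: 1 + 0.2 * 7.7841 = 2.55682
Step 4: T0 = 222.4 * 2.55682 = 568.64 K

568.64


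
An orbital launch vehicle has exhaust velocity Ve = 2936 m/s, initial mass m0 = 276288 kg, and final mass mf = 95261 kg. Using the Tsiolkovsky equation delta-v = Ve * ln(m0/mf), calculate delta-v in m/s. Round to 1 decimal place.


Step 1: Mass ratio m0/mf = 276288 / 95261 = 2.900326
Step 2: ln(2.900326) = 1.064823
Step 3: delta-v = 2936 * 1.064823 = 3126.3 m/s

3126.3


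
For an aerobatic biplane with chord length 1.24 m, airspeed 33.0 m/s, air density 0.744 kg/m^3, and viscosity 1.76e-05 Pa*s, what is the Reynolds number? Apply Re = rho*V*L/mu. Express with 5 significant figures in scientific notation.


Step 1: Numerator = rho * V * L = 0.744 * 33.0 * 1.24 = 30.44448
Step 2: Re = 30.44448 / 1.76e-05
Step 3: Re = 1.7298e+06

1.7298e+06


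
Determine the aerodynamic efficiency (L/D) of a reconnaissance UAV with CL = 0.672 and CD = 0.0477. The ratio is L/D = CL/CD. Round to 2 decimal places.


Step 1: L/D = CL / CD = 0.672 / 0.0477
Step 2: L/D = 14.09

14.09


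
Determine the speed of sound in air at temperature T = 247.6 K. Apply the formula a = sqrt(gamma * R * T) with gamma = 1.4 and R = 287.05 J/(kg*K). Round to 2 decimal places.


Step 1: gamma * R * T = 1.4 * 287.05 * 247.6 = 99503.012
Step 2: a = sqrt(99503.012) = 315.44 m/s

315.44


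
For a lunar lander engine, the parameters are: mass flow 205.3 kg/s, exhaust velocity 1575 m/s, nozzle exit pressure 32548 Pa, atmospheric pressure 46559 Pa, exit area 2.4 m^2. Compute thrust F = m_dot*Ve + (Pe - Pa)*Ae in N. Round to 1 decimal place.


Step 1: Momentum thrust = m_dot * Ve = 205.3 * 1575 = 323347.5 N
Step 2: Pressure thrust = (Pe - Pa) * Ae = (32548 - 46559) * 2.4 = -33626.4 N
Step 3: Total thrust F = 323347.5 + -33626.4 = 289721.1 N

289721.1


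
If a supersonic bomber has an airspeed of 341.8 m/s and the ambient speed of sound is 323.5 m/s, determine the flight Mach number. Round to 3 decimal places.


Step 1: M = V / a = 341.8 / 323.5
Step 2: M = 1.057

1.057


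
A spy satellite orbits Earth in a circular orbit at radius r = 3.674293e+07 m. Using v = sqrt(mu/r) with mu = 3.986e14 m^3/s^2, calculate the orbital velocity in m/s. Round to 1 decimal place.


Step 1: mu / r = 3.986e14 / 3.674293e+07 = 10848345.5184
Step 2: v = sqrt(10848345.5184) = 3293.7 m/s

3293.7


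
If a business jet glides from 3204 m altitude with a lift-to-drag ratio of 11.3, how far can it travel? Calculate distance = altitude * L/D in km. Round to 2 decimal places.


Step 1: Glide distance = altitude * L/D = 3204 * 11.3 = 36205.2 m
Step 2: Convert to km: 36205.2 / 1000 = 36.21 km

36.21


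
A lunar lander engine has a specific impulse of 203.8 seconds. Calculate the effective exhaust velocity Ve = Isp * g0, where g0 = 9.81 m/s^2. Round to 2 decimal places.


Step 1: Ve = Isp * g0 = 203.8 * 9.81
Step 2: Ve = 1999.28 m/s

1999.28


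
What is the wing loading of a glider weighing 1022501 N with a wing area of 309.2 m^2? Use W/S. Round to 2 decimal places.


Step 1: Wing loading = W / S = 1022501 / 309.2
Step 2: Wing loading = 3306.92 N/m^2

3306.92


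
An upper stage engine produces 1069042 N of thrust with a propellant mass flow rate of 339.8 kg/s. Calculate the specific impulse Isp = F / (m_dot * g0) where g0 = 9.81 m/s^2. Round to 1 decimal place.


Step 1: m_dot * g0 = 339.8 * 9.81 = 3333.44
Step 2: Isp = 1069042 / 3333.44 = 320.7 s

320.7


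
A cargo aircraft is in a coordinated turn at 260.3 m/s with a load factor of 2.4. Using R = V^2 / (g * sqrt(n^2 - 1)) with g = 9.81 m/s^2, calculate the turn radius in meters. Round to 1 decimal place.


Step 1: V^2 = 260.3^2 = 67756.09
Step 2: n^2 - 1 = 2.4^2 - 1 = 4.76
Step 3: sqrt(4.76) = 2.181742
Step 4: R = 67756.09 / (9.81 * 2.181742) = 3165.7 m

3165.7


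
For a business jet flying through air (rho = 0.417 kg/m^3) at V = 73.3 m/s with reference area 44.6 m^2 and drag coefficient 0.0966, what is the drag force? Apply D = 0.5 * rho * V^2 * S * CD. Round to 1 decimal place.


Step 1: Dynamic pressure q = 0.5 * 0.417 * 73.3^2 = 1120.2476 Pa
Step 2: Drag D = q * S * CD = 1120.2476 * 44.6 * 0.0966
Step 3: D = 4826.4 N

4826.4


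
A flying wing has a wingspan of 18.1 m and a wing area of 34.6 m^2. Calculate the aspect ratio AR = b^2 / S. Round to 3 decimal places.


Step 1: b^2 = 18.1^2 = 327.61
Step 2: AR = 327.61 / 34.6 = 9.468

9.468


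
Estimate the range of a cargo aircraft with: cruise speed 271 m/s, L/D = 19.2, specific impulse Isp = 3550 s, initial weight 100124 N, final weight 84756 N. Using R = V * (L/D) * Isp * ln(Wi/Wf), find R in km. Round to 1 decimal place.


Step 1: Coefficient = V * (L/D) * Isp = 271 * 19.2 * 3550 = 18471360.0 m
Step 2: Wi/Wf = 100124 / 84756 = 1.18132
Step 3: ln(1.18132) = 0.166633
Step 4: R = 18471360.0 * 0.166633 = 3077935.9 m = 3077.9 km

3077.9


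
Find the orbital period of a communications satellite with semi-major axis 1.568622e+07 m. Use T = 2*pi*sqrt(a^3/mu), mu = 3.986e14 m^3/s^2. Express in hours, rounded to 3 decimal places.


Step 1: a^3 / mu = 3.859712e+21 / 3.986e14 = 9.683171e+06
Step 2: sqrt(9.683171e+06) = 3111.7794 s
Step 3: T = 2*pi * 3111.7794 = 19551.89 s
Step 4: T in hours = 19551.89 / 3600 = 5.431 hours

5.431


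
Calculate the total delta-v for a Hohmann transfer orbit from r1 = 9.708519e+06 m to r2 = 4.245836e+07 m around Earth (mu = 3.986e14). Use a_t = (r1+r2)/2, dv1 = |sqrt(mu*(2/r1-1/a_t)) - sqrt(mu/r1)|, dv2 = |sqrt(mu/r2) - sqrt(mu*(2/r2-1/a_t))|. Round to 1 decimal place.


Step 1: Transfer semi-major axis a_t = (9.708519e+06 + 4.245836e+07) / 2 = 2.608344e+07 m
Step 2: v1 (circular at r1) = sqrt(mu/r1) = 6407.55 m/s
Step 3: v_t1 = sqrt(mu*(2/r1 - 1/a_t)) = 8175.07 m/s
Step 4: dv1 = |8175.07 - 6407.55| = 1767.51 m/s
Step 5: v2 (circular at r2) = 3063.99 m/s, v_t2 = 1869.31 m/s
Step 6: dv2 = |3063.99 - 1869.31| = 1194.68 m/s
Step 7: Total delta-v = 1767.51 + 1194.68 = 2962.2 m/s

2962.2


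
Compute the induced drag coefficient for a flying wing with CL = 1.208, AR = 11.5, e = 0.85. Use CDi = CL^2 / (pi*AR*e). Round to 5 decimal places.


Step 1: CL^2 = 1.208^2 = 1.459264
Step 2: pi * AR * e = 3.14159 * 11.5 * 0.85 = 30.709068
Step 3: CDi = 1.459264 / 30.709068 = 0.04752

0.04752


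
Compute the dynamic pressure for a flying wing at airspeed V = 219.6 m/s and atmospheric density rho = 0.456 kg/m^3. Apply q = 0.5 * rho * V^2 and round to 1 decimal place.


Step 1: V^2 = 219.6^2 = 48224.16
Step 2: q = 0.5 * 0.456 * 48224.16
Step 3: q = 10995.1 Pa

10995.1


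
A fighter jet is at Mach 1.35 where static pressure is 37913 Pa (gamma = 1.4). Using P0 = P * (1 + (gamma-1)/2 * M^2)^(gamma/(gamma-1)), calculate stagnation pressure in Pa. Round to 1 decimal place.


Step 1: (gamma-1)/2 * M^2 = 0.2 * 1.8225 = 0.3645
Step 2: 1 + 0.3645 = 1.3645
Step 3: Exponent gamma/(gamma-1) = 3.5
Step 4: P0 = 37913 * 1.3645^3.5 = 112511.1 Pa

112511.1


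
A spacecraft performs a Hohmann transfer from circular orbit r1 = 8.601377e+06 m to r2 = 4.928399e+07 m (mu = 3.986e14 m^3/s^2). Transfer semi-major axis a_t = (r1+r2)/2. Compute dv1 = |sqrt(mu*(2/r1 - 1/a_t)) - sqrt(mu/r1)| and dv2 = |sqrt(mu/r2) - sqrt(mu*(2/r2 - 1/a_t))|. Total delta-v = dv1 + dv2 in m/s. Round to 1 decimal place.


Step 1: Transfer semi-major axis a_t = (8.601377e+06 + 4.928399e+07) / 2 = 2.894268e+07 m
Step 2: v1 (circular at r1) = sqrt(mu/r1) = 6807.45 m/s
Step 3: v_t1 = sqrt(mu*(2/r1 - 1/a_t)) = 8883.17 m/s
Step 4: dv1 = |8883.17 - 6807.45| = 2075.72 m/s
Step 5: v2 (circular at r2) = 2843.91 m/s, v_t2 = 1550.35 m/s
Step 6: dv2 = |2843.91 - 1550.35| = 1293.56 m/s
Step 7: Total delta-v = 2075.72 + 1293.56 = 3369.3 m/s

3369.3


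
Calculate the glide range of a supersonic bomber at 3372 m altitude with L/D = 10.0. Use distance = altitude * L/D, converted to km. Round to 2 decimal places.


Step 1: Glide distance = altitude * L/D = 3372 * 10.0 = 33720.0 m
Step 2: Convert to km: 33720.0 / 1000 = 33.72 km

33.72


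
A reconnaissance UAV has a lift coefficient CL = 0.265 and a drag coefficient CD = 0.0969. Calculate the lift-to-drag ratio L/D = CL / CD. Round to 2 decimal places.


Step 1: L/D = CL / CD = 0.265 / 0.0969
Step 2: L/D = 2.73

2.73


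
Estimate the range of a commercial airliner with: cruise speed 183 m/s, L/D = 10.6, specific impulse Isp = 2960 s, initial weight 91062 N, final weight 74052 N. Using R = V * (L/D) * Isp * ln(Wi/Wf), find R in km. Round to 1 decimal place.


Step 1: Coefficient = V * (L/D) * Isp = 183 * 10.6 * 2960 = 5741808.0 m
Step 2: Wi/Wf = 91062 / 74052 = 1.229703
Step 3: ln(1.229703) = 0.206773
Step 4: R = 5741808.0 * 0.206773 = 1187251.1 m = 1187.3 km

1187.3


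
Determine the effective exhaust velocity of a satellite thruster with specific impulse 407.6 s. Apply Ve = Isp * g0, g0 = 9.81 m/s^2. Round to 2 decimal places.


Step 1: Ve = Isp * g0 = 407.6 * 9.81
Step 2: Ve = 3998.56 m/s

3998.56


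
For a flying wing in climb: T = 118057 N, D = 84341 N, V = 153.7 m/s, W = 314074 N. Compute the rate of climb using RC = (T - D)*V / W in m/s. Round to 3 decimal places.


Step 1: Excess thrust = T - D = 118057 - 84341 = 33716 N
Step 2: Excess power = 33716 * 153.7 = 5182149.2 W
Step 3: RC = 5182149.2 / 314074 = 16.500 m/s

16.500


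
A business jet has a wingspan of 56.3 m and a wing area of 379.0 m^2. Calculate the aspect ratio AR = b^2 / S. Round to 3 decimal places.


Step 1: b^2 = 56.3^2 = 3169.69
Step 2: AR = 3169.69 / 379.0 = 8.363

8.363


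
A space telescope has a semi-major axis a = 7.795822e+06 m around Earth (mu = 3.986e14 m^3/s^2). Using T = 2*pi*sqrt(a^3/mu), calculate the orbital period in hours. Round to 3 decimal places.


Step 1: a^3 / mu = 4.737898e+20 / 3.986e14 = 1.188635e+06
Step 2: sqrt(1.188635e+06) = 1090.2453 s
Step 3: T = 2*pi * 1090.2453 = 6850.21 s
Step 4: T in hours = 6850.21 / 3600 = 1.903 hours

1.903


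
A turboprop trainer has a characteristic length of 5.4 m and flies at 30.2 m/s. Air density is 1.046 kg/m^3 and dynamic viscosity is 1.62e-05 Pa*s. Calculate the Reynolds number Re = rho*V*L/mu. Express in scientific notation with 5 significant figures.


Step 1: Numerator = rho * V * L = 1.046 * 30.2 * 5.4 = 170.58168
Step 2: Re = 170.58168 / 1.62e-05
Step 3: Re = 1.0530e+07

1.0530e+07


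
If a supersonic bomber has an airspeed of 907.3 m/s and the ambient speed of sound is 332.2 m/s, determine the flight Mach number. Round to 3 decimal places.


Step 1: M = V / a = 907.3 / 332.2
Step 2: M = 2.731

2.731


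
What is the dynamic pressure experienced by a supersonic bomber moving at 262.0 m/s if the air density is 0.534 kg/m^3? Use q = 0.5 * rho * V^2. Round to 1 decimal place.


Step 1: V^2 = 262.0^2 = 68644.0
Step 2: q = 0.5 * 0.534 * 68644.0
Step 3: q = 18327.9 Pa

18327.9


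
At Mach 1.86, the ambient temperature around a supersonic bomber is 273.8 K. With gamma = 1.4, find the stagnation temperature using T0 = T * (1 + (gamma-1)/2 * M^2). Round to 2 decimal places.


Step 1: (gamma-1)/2 = 0.2
Step 2: M^2 = 3.4596
Step 3: 1 + 0.2 * 3.4596 = 1.69192
Step 4: T0 = 273.8 * 1.69192 = 463.25 K

463.25


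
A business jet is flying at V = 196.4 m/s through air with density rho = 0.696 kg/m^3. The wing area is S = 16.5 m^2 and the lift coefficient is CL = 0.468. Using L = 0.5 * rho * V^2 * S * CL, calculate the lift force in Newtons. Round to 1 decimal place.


Step 1: Calculate dynamic pressure q = 0.5 * 0.696 * 196.4^2 = 0.5 * 0.696 * 38572.96 = 13423.3901 Pa
Step 2: Multiply by wing area and lift coefficient: L = 13423.3901 * 16.5 * 0.468
Step 3: L = 221485.9363 * 0.468 = 103655.4 N

103655.4


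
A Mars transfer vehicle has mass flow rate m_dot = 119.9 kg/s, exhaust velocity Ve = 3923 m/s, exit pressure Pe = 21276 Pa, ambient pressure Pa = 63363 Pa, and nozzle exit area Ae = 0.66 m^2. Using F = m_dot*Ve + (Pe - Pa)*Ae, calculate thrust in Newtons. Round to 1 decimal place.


Step 1: Momentum thrust = m_dot * Ve = 119.9 * 3923 = 470367.7 N
Step 2: Pressure thrust = (Pe - Pa) * Ae = (21276 - 63363) * 0.66 = -27777.42 N
Step 3: Total thrust F = 470367.7 + -27777.42 = 442590.3 N

442590.3


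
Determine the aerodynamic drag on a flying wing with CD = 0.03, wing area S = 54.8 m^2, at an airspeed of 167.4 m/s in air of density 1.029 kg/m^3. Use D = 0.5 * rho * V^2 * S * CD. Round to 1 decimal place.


Step 1: Dynamic pressure q = 0.5 * 1.029 * 167.4^2 = 14417.71 Pa
Step 2: Drag D = q * S * CD = 14417.71 * 54.8 * 0.03
Step 3: D = 23702.7 N

23702.7


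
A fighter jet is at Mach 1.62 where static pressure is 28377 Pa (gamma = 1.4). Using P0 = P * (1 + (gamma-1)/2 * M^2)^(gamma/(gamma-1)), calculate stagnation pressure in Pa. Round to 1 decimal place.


Step 1: (gamma-1)/2 * M^2 = 0.2 * 2.6244 = 0.52488
Step 2: 1 + 0.52488 = 1.52488
Step 3: Exponent gamma/(gamma-1) = 3.5
Step 4: P0 = 28377 * 1.52488^3.5 = 124248.5 Pa

124248.5


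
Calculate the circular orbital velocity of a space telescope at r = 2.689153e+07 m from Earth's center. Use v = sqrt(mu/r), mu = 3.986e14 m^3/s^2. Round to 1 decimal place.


Step 1: mu / r = 3.986e14 / 2.689153e+07 = 14822511.0286
Step 2: v = sqrt(14822511.0286) = 3850.0 m/s

3850.0


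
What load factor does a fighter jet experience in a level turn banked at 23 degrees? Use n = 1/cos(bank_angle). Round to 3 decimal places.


Step 1: Convert 23 degrees to radians = 0.401426
Step 2: cos(23 deg) = 0.920505
Step 3: n = 1 / 0.920505 = 1.086

1.086


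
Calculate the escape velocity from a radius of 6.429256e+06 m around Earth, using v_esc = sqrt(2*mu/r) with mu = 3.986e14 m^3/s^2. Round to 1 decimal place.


Step 1: 2*mu/r = 2 * 3.986e14 / 6.429256e+06 = 123995684.7262
Step 2: v_esc = sqrt(123995684.7262) = 11135.3 m/s

11135.3


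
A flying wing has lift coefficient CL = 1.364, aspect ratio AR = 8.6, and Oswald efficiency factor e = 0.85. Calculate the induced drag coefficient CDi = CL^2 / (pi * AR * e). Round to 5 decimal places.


Step 1: CL^2 = 1.364^2 = 1.860496
Step 2: pi * AR * e = 3.14159 * 8.6 * 0.85 = 22.965042
Step 3: CDi = 1.860496 / 22.965042 = 0.08101

0.08101


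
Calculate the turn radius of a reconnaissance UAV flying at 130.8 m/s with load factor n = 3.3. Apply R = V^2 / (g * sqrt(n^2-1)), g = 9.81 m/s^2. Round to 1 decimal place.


Step 1: V^2 = 130.8^2 = 17108.64
Step 2: n^2 - 1 = 3.3^2 - 1 = 9.89
Step 3: sqrt(9.89) = 3.144837
Step 4: R = 17108.64 / (9.81 * 3.144837) = 554.6 m

554.6


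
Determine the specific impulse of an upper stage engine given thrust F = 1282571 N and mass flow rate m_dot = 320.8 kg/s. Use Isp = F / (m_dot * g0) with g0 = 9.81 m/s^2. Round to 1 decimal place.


Step 1: m_dot * g0 = 320.8 * 9.81 = 3147.05
Step 2: Isp = 1282571 / 3147.05 = 407.5 s

407.5


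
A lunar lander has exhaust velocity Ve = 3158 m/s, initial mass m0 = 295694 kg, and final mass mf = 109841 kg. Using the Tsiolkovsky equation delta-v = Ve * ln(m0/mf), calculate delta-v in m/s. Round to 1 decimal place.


Step 1: Mass ratio m0/mf = 295694 / 109841 = 2.692018
Step 2: ln(2.692018) = 0.990291
Step 3: delta-v = 3158 * 0.990291 = 3127.3 m/s

3127.3


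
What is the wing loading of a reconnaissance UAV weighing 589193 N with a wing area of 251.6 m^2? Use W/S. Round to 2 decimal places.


Step 1: Wing loading = W / S = 589193 / 251.6
Step 2: Wing loading = 2341.78 N/m^2

2341.78


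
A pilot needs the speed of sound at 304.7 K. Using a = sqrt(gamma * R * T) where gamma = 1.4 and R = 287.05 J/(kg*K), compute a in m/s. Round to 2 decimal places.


Step 1: gamma * R * T = 1.4 * 287.05 * 304.7 = 122449.789
Step 2: a = sqrt(122449.789) = 349.93 m/s

349.93


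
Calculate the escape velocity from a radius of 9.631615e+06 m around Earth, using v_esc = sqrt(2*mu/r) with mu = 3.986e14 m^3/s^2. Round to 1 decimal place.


Step 1: 2*mu/r = 2 * 3.986e14 / 9.631615e+06 = 82769089.0884
Step 2: v_esc = sqrt(82769089.0884) = 9097.8 m/s

9097.8


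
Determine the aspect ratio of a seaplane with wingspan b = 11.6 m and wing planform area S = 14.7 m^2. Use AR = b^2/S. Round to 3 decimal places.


Step 1: b^2 = 11.6^2 = 134.56
Step 2: AR = 134.56 / 14.7 = 9.154

9.154


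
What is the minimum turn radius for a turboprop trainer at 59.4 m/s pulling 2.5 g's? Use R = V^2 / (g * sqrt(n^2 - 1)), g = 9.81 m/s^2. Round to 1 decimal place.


Step 1: V^2 = 59.4^2 = 3528.36
Step 2: n^2 - 1 = 2.5^2 - 1 = 5.25
Step 3: sqrt(5.25) = 2.291288
Step 4: R = 3528.36 / (9.81 * 2.291288) = 157.0 m

157.0


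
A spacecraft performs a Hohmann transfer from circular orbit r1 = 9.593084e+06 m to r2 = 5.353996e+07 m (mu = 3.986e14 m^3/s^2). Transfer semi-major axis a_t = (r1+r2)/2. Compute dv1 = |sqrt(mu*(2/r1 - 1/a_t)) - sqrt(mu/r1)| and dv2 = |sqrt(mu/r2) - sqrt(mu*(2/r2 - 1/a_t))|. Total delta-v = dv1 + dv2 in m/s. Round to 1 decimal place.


Step 1: Transfer semi-major axis a_t = (9.593084e+06 + 5.353996e+07) / 2 = 3.156652e+07 m
Step 2: v1 (circular at r1) = sqrt(mu/r1) = 6445.99 m/s
Step 3: v_t1 = sqrt(mu*(2/r1 - 1/a_t)) = 8394.89 m/s
Step 4: dv1 = |8394.89 - 6445.99| = 1948.9 m/s
Step 5: v2 (circular at r2) = 2728.54 m/s, v_t2 = 1504.16 m/s
Step 6: dv2 = |2728.54 - 1504.16| = 1224.37 m/s
Step 7: Total delta-v = 1948.9 + 1224.37 = 3173.3 m/s

3173.3


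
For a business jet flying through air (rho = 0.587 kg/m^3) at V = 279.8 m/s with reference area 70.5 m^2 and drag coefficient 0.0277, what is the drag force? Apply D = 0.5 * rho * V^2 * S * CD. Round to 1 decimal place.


Step 1: Dynamic pressure q = 0.5 * 0.587 * 279.8^2 = 22977.5397 Pa
Step 2: Drag D = q * S * CD = 22977.5397 * 70.5 * 0.0277
Step 3: D = 44871.7 N

44871.7


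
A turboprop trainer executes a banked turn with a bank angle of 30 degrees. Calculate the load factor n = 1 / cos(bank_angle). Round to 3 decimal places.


Step 1: Convert 30 degrees to radians = 0.523599
Step 2: cos(30 deg) = 0.866025
Step 3: n = 1 / 0.866025 = 1.155

1.155


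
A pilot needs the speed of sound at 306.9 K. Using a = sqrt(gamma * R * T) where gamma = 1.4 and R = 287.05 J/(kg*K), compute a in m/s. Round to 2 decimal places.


Step 1: gamma * R * T = 1.4 * 287.05 * 306.9 = 123333.903
Step 2: a = sqrt(123333.903) = 351.19 m/s

351.19


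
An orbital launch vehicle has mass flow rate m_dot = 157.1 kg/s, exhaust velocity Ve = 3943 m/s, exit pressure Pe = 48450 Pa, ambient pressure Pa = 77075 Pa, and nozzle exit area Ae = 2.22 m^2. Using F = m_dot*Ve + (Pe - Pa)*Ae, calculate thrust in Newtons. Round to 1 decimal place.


Step 1: Momentum thrust = m_dot * Ve = 157.1 * 3943 = 619445.3 N
Step 2: Pressure thrust = (Pe - Pa) * Ae = (48450 - 77075) * 2.22 = -63547.50 N
Step 3: Total thrust F = 619445.3 + -63547.50 = 555897.8 N

555897.8


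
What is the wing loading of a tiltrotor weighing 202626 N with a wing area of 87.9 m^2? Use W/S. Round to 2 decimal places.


Step 1: Wing loading = W / S = 202626 / 87.9
Step 2: Wing loading = 2305.19 N/m^2

2305.19


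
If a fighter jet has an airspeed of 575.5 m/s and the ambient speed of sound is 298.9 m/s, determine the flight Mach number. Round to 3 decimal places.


Step 1: M = V / a = 575.5 / 298.9
Step 2: M = 1.925

1.925


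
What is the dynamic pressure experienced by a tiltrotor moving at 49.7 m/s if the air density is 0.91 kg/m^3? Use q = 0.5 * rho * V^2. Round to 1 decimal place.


Step 1: V^2 = 49.7^2 = 2470.09
Step 2: q = 0.5 * 0.91 * 2470.09
Step 3: q = 1123.9 Pa

1123.9


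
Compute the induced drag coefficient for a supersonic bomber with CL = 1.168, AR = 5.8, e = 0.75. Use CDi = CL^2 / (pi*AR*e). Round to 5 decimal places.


Step 1: CL^2 = 1.168^2 = 1.364224
Step 2: pi * AR * e = 3.14159 * 5.8 * 0.75 = 13.665928
Step 3: CDi = 1.364224 / 13.665928 = 0.09983

0.09983


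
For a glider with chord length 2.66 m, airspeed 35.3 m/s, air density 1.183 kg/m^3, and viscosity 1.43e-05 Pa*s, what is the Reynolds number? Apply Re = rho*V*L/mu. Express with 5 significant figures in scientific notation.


Step 1: Numerator = rho * V * L = 1.183 * 35.3 * 2.66 = 111.081334
Step 2: Re = 111.081334 / 1.43e-05
Step 3: Re = 7.7679e+06

7.7679e+06


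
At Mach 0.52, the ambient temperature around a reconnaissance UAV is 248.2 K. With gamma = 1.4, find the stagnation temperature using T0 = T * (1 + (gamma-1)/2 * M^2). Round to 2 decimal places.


Step 1: (gamma-1)/2 = 0.2
Step 2: M^2 = 0.2704
Step 3: 1 + 0.2 * 0.2704 = 1.05408
Step 4: T0 = 248.2 * 1.05408 = 261.62 K

261.62


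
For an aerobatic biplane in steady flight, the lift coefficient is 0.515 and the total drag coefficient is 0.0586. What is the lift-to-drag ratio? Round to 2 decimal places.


Step 1: L/D = CL / CD = 0.515 / 0.0586
Step 2: L/D = 8.79

8.79


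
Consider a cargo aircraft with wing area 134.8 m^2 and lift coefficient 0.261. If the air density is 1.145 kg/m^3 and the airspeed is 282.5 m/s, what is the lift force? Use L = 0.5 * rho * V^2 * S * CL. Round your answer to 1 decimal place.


Step 1: Calculate dynamic pressure q = 0.5 * 1.145 * 282.5^2 = 0.5 * 1.145 * 79806.25 = 45689.0781 Pa
Step 2: Multiply by wing area and lift coefficient: L = 45689.0781 * 134.8 * 0.261
Step 3: L = 6158887.7313 * 0.261 = 1607469.7 N

1607469.7


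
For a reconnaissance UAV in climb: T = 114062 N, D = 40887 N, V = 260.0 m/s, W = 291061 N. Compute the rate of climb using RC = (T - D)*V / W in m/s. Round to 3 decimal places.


Step 1: Excess thrust = T - D = 114062 - 40887 = 73175 N
Step 2: Excess power = 73175 * 260.0 = 19025500.0 W
Step 3: RC = 19025500.0 / 291061 = 65.366 m/s

65.366


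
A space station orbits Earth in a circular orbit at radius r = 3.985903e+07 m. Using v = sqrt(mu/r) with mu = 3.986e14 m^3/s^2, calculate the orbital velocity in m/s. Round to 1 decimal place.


Step 1: mu / r = 3.986e14 / 3.985903e+07 = 10000243.3577
Step 2: v = sqrt(10000243.3577) = 3162.3 m/s

3162.3


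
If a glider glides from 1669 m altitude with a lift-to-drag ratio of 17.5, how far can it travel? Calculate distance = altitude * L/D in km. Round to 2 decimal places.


Step 1: Glide distance = altitude * L/D = 1669 * 17.5 = 29207.5 m
Step 2: Convert to km: 29207.5 / 1000 = 29.21 km

29.21


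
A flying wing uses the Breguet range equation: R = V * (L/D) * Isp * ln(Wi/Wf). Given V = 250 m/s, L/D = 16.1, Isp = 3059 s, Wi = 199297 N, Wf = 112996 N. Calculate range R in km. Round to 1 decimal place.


Step 1: Coefficient = V * (L/D) * Isp = 250 * 16.1 * 3059 = 12312475.0 m
Step 2: Wi/Wf = 199297 / 112996 = 1.763753
Step 3: ln(1.763753) = 0.567444
Step 4: R = 12312475.0 * 0.567444 = 6986637.0 m = 6986.6 km

6986.6


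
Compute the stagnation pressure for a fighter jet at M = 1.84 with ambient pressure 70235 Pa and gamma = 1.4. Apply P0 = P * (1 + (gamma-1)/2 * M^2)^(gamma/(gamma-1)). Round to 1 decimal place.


Step 1: (gamma-1)/2 * M^2 = 0.2 * 3.3856 = 0.67712
Step 2: 1 + 0.67712 = 1.67712
Step 3: Exponent gamma/(gamma-1) = 3.5
Step 4: P0 = 70235 * 1.67712^3.5 = 429069.9 Pa

429069.9


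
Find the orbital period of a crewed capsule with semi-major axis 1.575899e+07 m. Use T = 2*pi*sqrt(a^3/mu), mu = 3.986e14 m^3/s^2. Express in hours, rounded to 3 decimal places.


Step 1: a^3 / mu = 3.913678e+21 / 3.986e14 = 9.818561e+06
Step 2: sqrt(9.818561e+06) = 3133.4583 s
Step 3: T = 2*pi * 3133.4583 = 19688.1 s
Step 4: T in hours = 19688.1 / 3600 = 5.469 hours

5.469


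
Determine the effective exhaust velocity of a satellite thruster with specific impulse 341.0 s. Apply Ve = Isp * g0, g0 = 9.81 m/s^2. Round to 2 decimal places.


Step 1: Ve = Isp * g0 = 341.0 * 9.81
Step 2: Ve = 3345.21 m/s

3345.21


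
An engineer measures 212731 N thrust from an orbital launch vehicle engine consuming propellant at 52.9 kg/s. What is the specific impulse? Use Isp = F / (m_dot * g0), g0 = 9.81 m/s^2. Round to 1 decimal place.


Step 1: m_dot * g0 = 52.9 * 9.81 = 518.95
Step 2: Isp = 212731 / 518.95 = 409.9 s

409.9


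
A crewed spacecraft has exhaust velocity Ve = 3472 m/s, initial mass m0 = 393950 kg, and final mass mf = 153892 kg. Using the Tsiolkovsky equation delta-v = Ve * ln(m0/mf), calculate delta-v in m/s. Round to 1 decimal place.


Step 1: Mass ratio m0/mf = 393950 / 153892 = 2.559912
Step 2: ln(2.559912) = 0.939973
Step 3: delta-v = 3472 * 0.939973 = 3263.6 m/s

3263.6


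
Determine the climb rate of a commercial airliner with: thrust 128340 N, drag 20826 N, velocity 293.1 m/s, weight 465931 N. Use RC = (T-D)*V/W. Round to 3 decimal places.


Step 1: Excess thrust = T - D = 128340 - 20826 = 107514 N
Step 2: Excess power = 107514 * 293.1 = 31512353.4 W
Step 3: RC = 31512353.4 / 465931 = 67.633 m/s

67.633


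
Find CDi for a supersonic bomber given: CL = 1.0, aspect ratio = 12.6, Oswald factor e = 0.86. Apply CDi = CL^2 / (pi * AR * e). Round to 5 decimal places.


Step 1: CL^2 = 1.0^2 = 1.0
Step 2: pi * AR * e = 3.14159 * 12.6 * 0.86 = 34.042298
Step 3: CDi = 1.0 / 34.042298 = 0.02938

0.02938


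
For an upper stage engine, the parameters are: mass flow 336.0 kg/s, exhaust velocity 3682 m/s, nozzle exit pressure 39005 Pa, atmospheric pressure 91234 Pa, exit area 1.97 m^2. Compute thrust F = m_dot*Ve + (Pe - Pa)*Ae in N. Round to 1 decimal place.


Step 1: Momentum thrust = m_dot * Ve = 336.0 * 3682 = 1237152.0 N
Step 2: Pressure thrust = (Pe - Pa) * Ae = (39005 - 91234) * 1.97 = -102891.13 N
Step 3: Total thrust F = 1237152.0 + -102891.13 = 1134260.9 N

1134260.9


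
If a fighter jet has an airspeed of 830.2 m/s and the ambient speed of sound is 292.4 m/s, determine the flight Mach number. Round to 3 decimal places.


Step 1: M = V / a = 830.2 / 292.4
Step 2: M = 2.839

2.839


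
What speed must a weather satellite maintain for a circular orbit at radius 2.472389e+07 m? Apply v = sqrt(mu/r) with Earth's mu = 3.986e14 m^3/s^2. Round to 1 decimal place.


Step 1: mu / r = 3.986e14 / 2.472389e+07 = 16122058.4625
Step 2: v = sqrt(16122058.4625) = 4015.2 m/s

4015.2


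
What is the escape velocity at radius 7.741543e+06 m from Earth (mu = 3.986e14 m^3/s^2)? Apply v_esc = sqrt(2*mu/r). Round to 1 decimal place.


Step 1: 2*mu/r = 2 * 3.986e14 / 7.741543e+06 = 102976887.1658
Step 2: v_esc = sqrt(102976887.1658) = 10147.8 m/s

10147.8


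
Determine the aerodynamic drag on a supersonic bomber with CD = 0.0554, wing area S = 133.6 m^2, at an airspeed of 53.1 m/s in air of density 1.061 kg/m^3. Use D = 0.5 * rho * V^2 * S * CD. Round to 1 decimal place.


Step 1: Dynamic pressure q = 0.5 * 1.061 * 53.1^2 = 1495.8031 Pa
Step 2: Drag D = q * S * CD = 1495.8031 * 133.6 * 0.0554
Step 3: D = 11071.1 N

11071.1


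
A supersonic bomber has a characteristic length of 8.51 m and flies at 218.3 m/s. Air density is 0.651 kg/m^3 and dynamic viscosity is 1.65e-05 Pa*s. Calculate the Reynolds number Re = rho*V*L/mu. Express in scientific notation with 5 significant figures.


Step 1: Numerator = rho * V * L = 0.651 * 218.3 * 8.51 = 1209.384183
Step 2: Re = 1209.384183 / 1.65e-05
Step 3: Re = 7.3296e+07

7.3296e+07


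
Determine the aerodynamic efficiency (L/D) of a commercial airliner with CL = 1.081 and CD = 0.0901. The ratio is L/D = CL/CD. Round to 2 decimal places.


Step 1: L/D = CL / CD = 1.081 / 0.0901
Step 2: L/D = 12.00

12.00


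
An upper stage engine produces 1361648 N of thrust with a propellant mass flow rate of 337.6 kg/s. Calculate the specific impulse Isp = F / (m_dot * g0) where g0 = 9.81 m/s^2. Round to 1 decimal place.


Step 1: m_dot * g0 = 337.6 * 9.81 = 3311.86
Step 2: Isp = 1361648 / 3311.86 = 411.1 s

411.1


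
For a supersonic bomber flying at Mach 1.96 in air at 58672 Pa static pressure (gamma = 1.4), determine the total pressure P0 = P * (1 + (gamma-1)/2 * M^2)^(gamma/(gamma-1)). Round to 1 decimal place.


Step 1: (gamma-1)/2 * M^2 = 0.2 * 3.8416 = 0.76832
Step 2: 1 + 0.76832 = 1.76832
Step 3: Exponent gamma/(gamma-1) = 3.5
Step 4: P0 = 58672 * 1.76832^3.5 = 431413.7 Pa

431413.7


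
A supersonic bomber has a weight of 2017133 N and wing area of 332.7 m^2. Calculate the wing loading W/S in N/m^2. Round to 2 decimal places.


Step 1: Wing loading = W / S = 2017133 / 332.7
Step 2: Wing loading = 6062.92 N/m^2

6062.92


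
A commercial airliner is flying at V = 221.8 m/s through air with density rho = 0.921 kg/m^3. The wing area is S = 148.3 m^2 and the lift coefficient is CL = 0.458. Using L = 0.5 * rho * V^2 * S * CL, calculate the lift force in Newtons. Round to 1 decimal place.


Step 1: Calculate dynamic pressure q = 0.5 * 0.921 * 221.8^2 = 0.5 * 0.921 * 49195.24 = 22654.408 Pa
Step 2: Multiply by wing area and lift coefficient: L = 22654.408 * 148.3 * 0.458
Step 3: L = 3359648.7094 * 0.458 = 1538719.1 N

1538719.1


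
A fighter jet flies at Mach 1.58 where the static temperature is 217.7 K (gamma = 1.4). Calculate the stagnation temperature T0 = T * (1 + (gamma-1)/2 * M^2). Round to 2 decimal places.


Step 1: (gamma-1)/2 = 0.2
Step 2: M^2 = 2.4964
Step 3: 1 + 0.2 * 2.4964 = 1.49928
Step 4: T0 = 217.7 * 1.49928 = 326.39 K

326.39


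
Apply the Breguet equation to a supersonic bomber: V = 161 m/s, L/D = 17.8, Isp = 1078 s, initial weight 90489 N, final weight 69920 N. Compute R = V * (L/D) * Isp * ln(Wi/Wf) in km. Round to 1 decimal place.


Step 1: Coefficient = V * (L/D) * Isp = 161 * 17.8 * 1078 = 3089332.4 m
Step 2: Wi/Wf = 90489 / 69920 = 1.294179
Step 3: ln(1.294179) = 0.257877
Step 4: R = 3089332.4 * 0.257877 = 796666.4 m = 796.7 km

796.7


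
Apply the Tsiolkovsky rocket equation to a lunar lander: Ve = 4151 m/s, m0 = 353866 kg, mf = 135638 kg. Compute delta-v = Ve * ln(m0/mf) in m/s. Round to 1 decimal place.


Step 1: Mass ratio m0/mf = 353866 / 135638 = 2.6089
Step 2: ln(2.6089) = 0.958929
Step 3: delta-v = 4151 * 0.958929 = 3980.5 m/s

3980.5


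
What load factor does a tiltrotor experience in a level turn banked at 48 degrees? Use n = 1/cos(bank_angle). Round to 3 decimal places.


Step 1: Convert 48 degrees to radians = 0.837758
Step 2: cos(48 deg) = 0.669131
Step 3: n = 1 / 0.669131 = 1.494

1.494


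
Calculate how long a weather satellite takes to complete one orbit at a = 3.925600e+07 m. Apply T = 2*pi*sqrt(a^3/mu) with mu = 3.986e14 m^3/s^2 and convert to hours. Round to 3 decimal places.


Step 1: a^3 / mu = 6.049481e+22 / 3.986e14 = 1.517682e+08
Step 2: sqrt(1.517682e+08) = 12319.4245 s
Step 3: T = 2*pi * 12319.4245 = 77405.23 s
Step 4: T in hours = 77405.23 / 3600 = 21.501 hours

21.501


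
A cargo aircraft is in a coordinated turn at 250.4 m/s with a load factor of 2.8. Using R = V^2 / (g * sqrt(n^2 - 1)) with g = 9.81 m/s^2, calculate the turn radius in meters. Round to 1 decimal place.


Step 1: V^2 = 250.4^2 = 62700.16
Step 2: n^2 - 1 = 2.8^2 - 1 = 6.84
Step 3: sqrt(6.84) = 2.615339
Step 4: R = 62700.16 / (9.81 * 2.615339) = 2443.8 m

2443.8


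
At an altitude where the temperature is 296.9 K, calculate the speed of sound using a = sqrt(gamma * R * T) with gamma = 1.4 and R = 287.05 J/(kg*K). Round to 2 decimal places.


Step 1: gamma * R * T = 1.4 * 287.05 * 296.9 = 119315.203
Step 2: a = sqrt(119315.203) = 345.42 m/s

345.42


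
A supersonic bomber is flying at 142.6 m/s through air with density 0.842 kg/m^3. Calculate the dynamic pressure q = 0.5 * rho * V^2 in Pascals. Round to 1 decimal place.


Step 1: V^2 = 142.6^2 = 20334.76
Step 2: q = 0.5 * 0.842 * 20334.76
Step 3: q = 8560.9 Pa

8560.9


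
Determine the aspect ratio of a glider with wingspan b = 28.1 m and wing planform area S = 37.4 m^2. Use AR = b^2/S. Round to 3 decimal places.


Step 1: b^2 = 28.1^2 = 789.61
Step 2: AR = 789.61 / 37.4 = 21.113

21.113


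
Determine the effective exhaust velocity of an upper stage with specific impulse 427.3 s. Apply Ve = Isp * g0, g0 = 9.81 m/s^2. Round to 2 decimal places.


Step 1: Ve = Isp * g0 = 427.3 * 9.81
Step 2: Ve = 4191.81 m/s

4191.81


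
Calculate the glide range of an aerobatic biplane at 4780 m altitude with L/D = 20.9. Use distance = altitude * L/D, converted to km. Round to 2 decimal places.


Step 1: Glide distance = altitude * L/D = 4780 * 20.9 = 99902.0 m
Step 2: Convert to km: 99902.0 / 1000 = 99.90 km

99.90


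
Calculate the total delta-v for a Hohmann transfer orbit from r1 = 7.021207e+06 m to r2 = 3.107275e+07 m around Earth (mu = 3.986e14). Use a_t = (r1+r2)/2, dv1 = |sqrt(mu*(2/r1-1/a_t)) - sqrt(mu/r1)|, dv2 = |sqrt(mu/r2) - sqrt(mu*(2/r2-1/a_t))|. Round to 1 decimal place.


Step 1: Transfer semi-major axis a_t = (7.021207e+06 + 3.107275e+07) / 2 = 1.904698e+07 m
Step 2: v1 (circular at r1) = sqrt(mu/r1) = 7534.64 m/s
Step 3: v_t1 = sqrt(mu*(2/r1 - 1/a_t)) = 9623.64 m/s
Step 4: dv1 = |9623.64 - 7534.64| = 2089.0 m/s
Step 5: v2 (circular at r2) = 3581.61 m/s, v_t2 = 2174.56 m/s
Step 6: dv2 = |3581.61 - 2174.56| = 1407.05 m/s
Step 7: Total delta-v = 2089.0 + 1407.05 = 3496.1 m/s

3496.1


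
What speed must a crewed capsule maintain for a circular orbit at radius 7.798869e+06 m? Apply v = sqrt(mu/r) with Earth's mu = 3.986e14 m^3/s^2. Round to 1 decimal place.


Step 1: mu / r = 3.986e14 / 7.798869e+06 = 51109975.0489
Step 2: v = sqrt(51109975.0489) = 7149.1 m/s

7149.1


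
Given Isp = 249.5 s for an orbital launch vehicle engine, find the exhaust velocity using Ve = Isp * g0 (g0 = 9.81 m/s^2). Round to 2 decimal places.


Step 1: Ve = Isp * g0 = 249.5 * 9.81
Step 2: Ve = 2447.60 m/s

2447.60


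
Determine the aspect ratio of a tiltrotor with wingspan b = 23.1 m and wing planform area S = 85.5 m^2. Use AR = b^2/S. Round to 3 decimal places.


Step 1: b^2 = 23.1^2 = 533.61
Step 2: AR = 533.61 / 85.5 = 6.241

6.241


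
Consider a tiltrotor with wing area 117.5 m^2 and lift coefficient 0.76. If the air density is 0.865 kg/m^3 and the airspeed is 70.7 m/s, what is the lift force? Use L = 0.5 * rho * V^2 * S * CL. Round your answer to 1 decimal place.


Step 1: Calculate dynamic pressure q = 0.5 * 0.865 * 70.7^2 = 0.5 * 0.865 * 4998.49 = 2161.8469 Pa
Step 2: Multiply by wing area and lift coefficient: L = 2161.8469 * 117.5 * 0.76
Step 3: L = 254017.0137 * 0.76 = 193052.9 N

193052.9


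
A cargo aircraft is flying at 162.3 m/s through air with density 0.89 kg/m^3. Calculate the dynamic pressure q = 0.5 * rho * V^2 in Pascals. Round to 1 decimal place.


Step 1: V^2 = 162.3^2 = 26341.29
Step 2: q = 0.5 * 0.89 * 26341.29
Step 3: q = 11721.9 Pa

11721.9


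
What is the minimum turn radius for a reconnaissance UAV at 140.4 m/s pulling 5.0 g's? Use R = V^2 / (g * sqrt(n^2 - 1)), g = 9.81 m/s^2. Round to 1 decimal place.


Step 1: V^2 = 140.4^2 = 19712.16
Step 2: n^2 - 1 = 5.0^2 - 1 = 24.0
Step 3: sqrt(24.0) = 4.898979
Step 4: R = 19712.16 / (9.81 * 4.898979) = 410.2 m

410.2


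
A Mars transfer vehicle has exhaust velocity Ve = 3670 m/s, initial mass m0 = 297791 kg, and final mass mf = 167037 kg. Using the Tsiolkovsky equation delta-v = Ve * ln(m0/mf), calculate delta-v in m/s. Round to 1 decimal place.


Step 1: Mass ratio m0/mf = 297791 / 167037 = 1.782785
Step 2: ln(1.782785) = 0.578177
Step 3: delta-v = 3670 * 0.578177 = 2121.9 m/s

2121.9


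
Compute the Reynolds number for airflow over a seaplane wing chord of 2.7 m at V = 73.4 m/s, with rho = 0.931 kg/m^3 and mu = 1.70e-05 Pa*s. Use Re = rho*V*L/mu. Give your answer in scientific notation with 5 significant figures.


Step 1: Numerator = rho * V * L = 0.931 * 73.4 * 2.7 = 184.50558
Step 2: Re = 184.50558 / 1.70e-05
Step 3: Re = 1.0853e+07

1.0853e+07
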